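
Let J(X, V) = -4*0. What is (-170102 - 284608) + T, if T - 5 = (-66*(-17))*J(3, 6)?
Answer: -454705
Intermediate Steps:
J(X, V) = 0
T = 5 (T = 5 - 66*(-17)*0 = 5 + 1122*0 = 5 + 0 = 5)
(-170102 - 284608) + T = (-170102 - 284608) + 5 = -454710 + 5 = -454705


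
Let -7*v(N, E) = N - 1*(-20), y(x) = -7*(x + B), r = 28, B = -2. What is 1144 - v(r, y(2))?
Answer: 8056/7 ≈ 1150.9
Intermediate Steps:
y(x) = 14 - 7*x (y(x) = -7*(x - 2) = -7*(-2 + x) = 14 - 7*x)
v(N, E) = -20/7 - N/7 (v(N, E) = -(N - 1*(-20))/7 = -(N + 20)/7 = -(20 + N)/7 = -20/7 - N/7)
1144 - v(r, y(2)) = 1144 - (-20/7 - ⅐*28) = 1144 - (-20/7 - 4) = 1144 - 1*(-48/7) = 1144 + 48/7 = 8056/7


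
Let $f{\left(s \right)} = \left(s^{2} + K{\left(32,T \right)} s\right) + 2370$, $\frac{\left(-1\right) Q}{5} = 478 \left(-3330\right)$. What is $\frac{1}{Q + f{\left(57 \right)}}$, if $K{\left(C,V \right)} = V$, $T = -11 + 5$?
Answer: $\frac{1}{7963977} \approx 1.2557 \cdot 10^{-7}$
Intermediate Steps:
$T = -6$
$Q = 7958700$ ($Q = - 5 \cdot 478 \left(-3330\right) = \left(-5\right) \left(-1591740\right) = 7958700$)
$f{\left(s \right)} = 2370 + s^{2} - 6 s$ ($f{\left(s \right)} = \left(s^{2} - 6 s\right) + 2370 = 2370 + s^{2} - 6 s$)
$\frac{1}{Q + f{\left(57 \right)}} = \frac{1}{7958700 + \left(2370 + 57^{2} - 342\right)} = \frac{1}{7958700 + \left(2370 + 3249 - 342\right)} = \frac{1}{7958700 + 5277} = \frac{1}{7963977}$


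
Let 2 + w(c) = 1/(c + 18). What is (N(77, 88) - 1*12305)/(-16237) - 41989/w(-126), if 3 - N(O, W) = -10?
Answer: 73634409808/3523429 ≈ 20899.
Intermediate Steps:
N(O, W) = 13 (N(O, W) = 3 - 1*(-10) = 3 + 10 = 13)
w(c) = -2 + 1/(18 + c) (w(c) = -2 + 1/(c + 18) = -2 + 1/(18 + c))
(N(77, 88) - 1*12305)/(-16237) - 41989/w(-126) = (13 - 1*12305)/(-16237) - 41989*(18 - 126)/(-35 - 2*(-126)) = (13 - 12305)*(-1/16237) - 41989*(-108/(-35 + 252)) = -12292*(-1/16237) - 41989/((-1/108*217)) = 12292/16237 - 41989/(-217/108) = 12292/16237 - 41989*(-108/217) = 12292/16237 + 4534812/217 = 73634409808/3523429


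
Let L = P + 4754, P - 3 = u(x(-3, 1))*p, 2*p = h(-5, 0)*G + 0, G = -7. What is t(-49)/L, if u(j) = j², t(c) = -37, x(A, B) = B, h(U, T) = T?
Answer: -37/4757 ≈ -0.0077780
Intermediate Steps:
p = 0 (p = (0*(-7) + 0)/2 = (0 + 0)/2 = (½)*0 = 0)
P = 3 (P = 3 + 1²*0 = 3 + 1*0 = 3 + 0 = 3)
L = 4757 (L = 3 + 4754 = 4757)
t(-49)/L = -37/4757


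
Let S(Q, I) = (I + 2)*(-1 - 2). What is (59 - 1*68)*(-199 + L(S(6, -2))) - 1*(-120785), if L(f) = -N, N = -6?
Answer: 122522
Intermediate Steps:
S(Q, I) = -6 - 3*I (S(Q, I) = (2 + I)*(-3) = -6 - 3*I)
L(f) = 6 (L(f) = -1*(-6) = 6)
(59 - 1*68)*(-199 + L(S(6, -2))) - 1*(-120785) = (59 - 1*68)*(-199 + 6) - 1*(-120785) = (59 - 68)*(-193) + 120785 = -9*(-193) + 120785 = 1737 + 120785 = 122522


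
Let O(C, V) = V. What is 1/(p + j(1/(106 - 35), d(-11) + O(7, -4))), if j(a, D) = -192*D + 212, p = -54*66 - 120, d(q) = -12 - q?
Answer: -1/2512 ≈ -0.00039809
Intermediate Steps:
p = -3684 (p = -3564 - 120 = -3684)
j(a, D) = 212 - 192*D
1/(p + j(1/(106 - 35), d(-11) + O(7, -4))) = 1/(-3684 + (212 - 192*((-12 - 1*(-11)) - 4))) = 1/(-3684 + (212 - 192*((-12 + 11) - 4))) = 1/(-3684 + (212 - 192*(-1 - 4))) = 1/(-3684 + (212 - 192*(-5))) = 1/(-3684 + (212 + 960)) = 1/(-3684 + 1172) = 1/(-2512) = -1/2512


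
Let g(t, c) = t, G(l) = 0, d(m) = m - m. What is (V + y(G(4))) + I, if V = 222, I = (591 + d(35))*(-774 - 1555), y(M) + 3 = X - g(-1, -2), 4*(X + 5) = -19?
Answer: -5504915/4 ≈ -1.3762e+6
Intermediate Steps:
d(m) = 0
X = -39/4 (X = -5 + (1/4)*(-19) = -5 - 19/4 = -39/4 ≈ -9.7500)
y(M) = -47/4 (y(M) = -3 + (-39/4 - 1*(-1)) = -3 + (-39/4 + 1) = -3 - 35/4 = -47/4)
I = -1376439 (I = (591 + 0)*(-774 - 1555) = 591*(-2329) = -1376439)
(V + y(G(4))) + I = (222 - 47/4) - 1376439 = 841/4 - 1376439 = -5504915/4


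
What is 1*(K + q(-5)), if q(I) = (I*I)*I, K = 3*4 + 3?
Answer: -110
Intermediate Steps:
K = 15 (K = 12 + 3 = 15)
q(I) = I³ (q(I) = I²*I = I³)
1*(K + q(-5)) = 1*(15 + (-5)³) = 1*(15 - 125) = 1*(-110) = -110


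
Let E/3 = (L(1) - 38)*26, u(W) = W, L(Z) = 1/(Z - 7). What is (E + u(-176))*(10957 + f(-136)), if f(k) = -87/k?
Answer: -4698723567/136 ≈ -3.4549e+7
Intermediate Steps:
L(Z) = 1/(-7 + Z)
E = -2977 (E = 3*((1/(-7 + 1) - 38)*26) = 3*((1/(-6) - 38)*26) = 3*((-⅙ - 38)*26) = 3*(-229/6*26) = 3*(-2977/3) = -2977)
(E + u(-176))*(10957 + f(-136)) = (-2977 - 176)*(10957 - 87/(-136)) = -3153*(10957 - 87*(-1/136)) = -3153*(10957 + 87/136) = -3153*1490239/136 = -4698723567/136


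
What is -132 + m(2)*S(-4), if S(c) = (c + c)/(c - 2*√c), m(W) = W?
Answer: -130 - 2*I ≈ -130.0 - 2.0*I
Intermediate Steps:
S(c) = 2*c/(c - 2*√c) (S(c) = (2*c)/(c - 2*√c) = 2*c/(c - 2*√c))
-132 + m(2)*S(-4) = -132 + 2*(2*(-4)/(-4 - 4*I)) = -132 + 2*(2*(-4)*((-4 + 4*I)/32)) = -132 + 2*(1 - I) = -132 + (2 - 2*I) = -130 - 2*I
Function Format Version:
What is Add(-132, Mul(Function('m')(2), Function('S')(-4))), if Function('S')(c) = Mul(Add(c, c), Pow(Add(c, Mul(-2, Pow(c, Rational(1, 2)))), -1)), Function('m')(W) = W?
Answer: Add(-130, Mul(-2, I)) ≈ Add(-130.00, Mul(-2.0000, I))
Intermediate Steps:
Function('S')(c) = Mul(2, c, Pow(Add(c, Mul(-2, Pow(c, Rational(1, 2)))), -1)) (Function('S')(c) = Mul(Mul(2, c), Pow(Add(c, Mul(-2, Pow(c, Rational(1, 2)))), -1)) = Mul(2, c, Pow(Add(c, Mul(-2, Pow(c, Rational(1, 2)))), -1)))
Add(-132, Mul(Function('m')(2), Function('S')(-4))) = Add(-132, Mul(2, Mul(2, -4, Pow(Add(-4, Mul(-2, Pow(-4, Rational(1, 2)))), -1)))) = Add(-132, Mul(2, Mul(2, -4, Pow(Add(-4, Mul(-2, Mul(2, I))), -1)))) = Add(-132, Mul(2, Mul(2, -4, Pow(Add(-4, Mul(-4, I)), -1)))) = Add(-132, Mul(2, Mul(2, -4, Mul(Rational(1, 32), Add(-4, Mul(4, I)))))) = Add(-132, Mul(2, Add(1, Mul(-1, I)))) = Add(-132, Add(2, Mul(-2, I))) = Add(-130, Mul(-2, I))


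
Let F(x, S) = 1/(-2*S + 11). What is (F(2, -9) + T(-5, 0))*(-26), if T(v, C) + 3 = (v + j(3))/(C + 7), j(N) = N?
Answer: 17160/203 ≈ 84.532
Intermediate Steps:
F(x, S) = 1/(11 - 2*S)
T(v, C) = -3 + (3 + v)/(7 + C) (T(v, C) = -3 + (v + 3)/(C + 7) = -3 + (3 + v)/(7 + C))
(F(2, -9) + T(-5, 0))*(-26) = (-1/(-11 + 2*(-9)) + (-18 - 5 - 3*0)/(7 + 0))*(-26) = (-1/(-11 - 18) + (-18 - 5 + 0)/7)*(-26) = (-1/(-29) + (1/7)*(-23))*(-26) = (-1*(-1/29) - 23/7)*(-26) = (1/29 - 23/7)*(-26) = -660/203*(-26) = 17160/203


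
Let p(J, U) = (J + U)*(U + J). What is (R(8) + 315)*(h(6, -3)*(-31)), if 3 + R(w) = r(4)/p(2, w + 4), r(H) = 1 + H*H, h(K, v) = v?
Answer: 5688717/196 ≈ 29024.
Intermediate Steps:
r(H) = 1 + H²
p(J, U) = (J + U)² (p(J, U) = (J + U)*(J + U) = (J + U)²)
R(w) = -3 + 17/(6 + w)² (R(w) = -3 + (1 + 4²)/((2 + (w + 4))²) = -3 + (1 + 16)/((2 + (4 + w))²) = -3 + 17/((6 + w)²) = -3 + 17/(6 + w)²)
(R(8) + 315)*(h(6, -3)*(-31)) = ((-3 + 17/(6 + 8)²) + 315)*(-3*(-31)) = ((-3 + 17/14²) + 315)*93 = ((-3 + 17*(1/196)) + 315)*93 = ((-3 + 17/196) + 315)*93 = (-571/196 + 315)*93 = (61169/196)*93 = 5688717/196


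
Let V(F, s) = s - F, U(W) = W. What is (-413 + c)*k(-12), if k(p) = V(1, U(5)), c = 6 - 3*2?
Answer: -1652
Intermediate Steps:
c = 0 (c = 6 - 6 = 0)
k(p) = 4 (k(p) = 5 - 1*1 = 5 - 1 = 4)
(-413 + c)*k(-12) = (-413 + 0)*4 = -413*4 = -1652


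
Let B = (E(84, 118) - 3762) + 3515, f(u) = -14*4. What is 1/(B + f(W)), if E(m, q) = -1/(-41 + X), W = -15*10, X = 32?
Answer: -9/2726 ≈ -0.0033015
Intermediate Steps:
W = -150
E(m, q) = 1/9 (E(m, q) = -1/(-41 + 32) = -1/(-9) = -1*(-1/9) = 1/9)
f(u) = -56
B = -2222/9 (B = (1/9 - 3762) + 3515 = -33857/9 + 3515 = -2222/9 ≈ -246.89)
1/(B + f(W)) = 1/(-2222/9 - 56) = 1/(-2726/9) = -9/2726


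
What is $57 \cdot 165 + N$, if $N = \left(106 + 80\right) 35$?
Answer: $15915$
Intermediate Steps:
$N = 6510$ ($N = 186 \cdot 35 = 6510$)
$57 \cdot 165 + N = 57 \cdot 165 + 6510 = 9405 + 6510 = 15915$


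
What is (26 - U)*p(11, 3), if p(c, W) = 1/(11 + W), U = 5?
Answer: 3/2 ≈ 1.5000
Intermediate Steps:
(26 - U)*p(11, 3) = (26 - 1*5)/(11 + 3) = (26 - 5)/14 = 21*(1/14) = 3/2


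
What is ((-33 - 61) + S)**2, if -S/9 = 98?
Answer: 952576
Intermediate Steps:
S = -882 (S = -9*98 = -882)
((-33 - 61) + S)**2 = ((-33 - 61) - 882)**2 = (-94 - 882)**2 = (-976)**2 = 952576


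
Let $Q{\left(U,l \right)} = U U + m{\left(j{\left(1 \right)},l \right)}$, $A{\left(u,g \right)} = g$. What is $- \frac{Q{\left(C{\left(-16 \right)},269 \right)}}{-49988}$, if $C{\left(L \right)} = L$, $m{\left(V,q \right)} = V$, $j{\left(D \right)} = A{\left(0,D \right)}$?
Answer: $\frac{257}{49988} \approx 0.0051412$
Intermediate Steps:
$j{\left(D \right)} = D$
$Q{\left(U,l \right)} = 1 + U^{2}$ ($Q{\left(U,l \right)} = U U + 1 = U^{2} + 1 = 1 + U^{2}$)
$- \frac{Q{\left(C{\left(-16 \right)},269 \right)}}{-49988} = - \frac{1 + \left(-16\right)^{2}}{-49988} = - \frac{\left(1 + 256\right) \left(-1\right)}{49988} = - \frac{257 \left(-1\right)}{49988} = \left(-1\right) \left(- \frac{257}{49988}\right) = \frac{257}{49988}$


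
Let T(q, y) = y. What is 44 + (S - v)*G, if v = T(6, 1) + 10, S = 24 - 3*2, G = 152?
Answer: 1108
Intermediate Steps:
S = 18 (S = 24 - 1*6 = 24 - 6 = 18)
v = 11 (v = 1 + 10 = 11)
44 + (S - v)*G = 44 + (18 - 1*11)*152 = 44 + (18 - 11)*152 = 44 + 7*152 = 44 + 1064 = 1108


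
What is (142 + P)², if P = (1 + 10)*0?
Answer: 20164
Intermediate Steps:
P = 0 (P = 11*0 = 0)
(142 + P)² = (142 + 0)² = 142² = 20164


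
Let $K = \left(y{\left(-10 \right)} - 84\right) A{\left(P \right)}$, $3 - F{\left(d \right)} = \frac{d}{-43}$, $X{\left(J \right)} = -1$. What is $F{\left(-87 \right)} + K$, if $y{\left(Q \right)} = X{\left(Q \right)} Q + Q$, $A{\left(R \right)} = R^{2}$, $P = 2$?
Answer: $- \frac{14406}{43} \approx -335.02$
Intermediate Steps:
$y{\left(Q \right)} = 0$ ($y{\left(Q \right)} = - Q + Q = 0$)
$F{\left(d \right)} = 3 + \frac{d}{43}$ ($F{\left(d \right)} = 3 - \frac{d}{-43} = 3 - d \left(- \frac{1}{43}\right) = 3 - - \frac{d}{43} = 3 + \frac{d}{43}$)
$K = -336$ ($K = \left(0 - 84\right) 2^{2} = \left(-84\right) 4 = -336$)
$F{\left(-87 \right)} + K = \left(3 + \frac{1}{43} \left(-87\right)\right) - 336 = \left(3 - \frac{87}{43}\right) - 336 = \frac{42}{43} - 336 = - \frac{14406}{43}$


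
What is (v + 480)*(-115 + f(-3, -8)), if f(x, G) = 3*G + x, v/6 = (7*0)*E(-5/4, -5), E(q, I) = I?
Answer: -68160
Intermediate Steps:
v = 0 (v = 6*((7*0)*(-5)) = 6*(0*(-5)) = 6*0 = 0)
f(x, G) = x + 3*G
(v + 480)*(-115 + f(-3, -8)) = (0 + 480)*(-115 + (-3 + 3*(-8))) = 480*(-115 + (-3 - 24)) = 480*(-115 - 27) = 480*(-142) = -68160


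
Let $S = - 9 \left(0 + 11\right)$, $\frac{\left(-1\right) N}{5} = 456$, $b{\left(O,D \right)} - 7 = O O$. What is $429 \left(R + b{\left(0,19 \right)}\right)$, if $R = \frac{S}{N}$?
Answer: $\frac{2296437}{760} \approx 3021.6$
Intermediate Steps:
$b{\left(O,D \right)} = 7 + O^{2}$ ($b{\left(O,D \right)} = 7 + O O = 7 + O^{2}$)
$N = -2280$ ($N = \left(-5\right) 456 = -2280$)
$S = -99$ ($S = \left(-9\right) 11 = -99$)
$R = \frac{33}{760}$ ($R = - \frac{99}{-2280} = \left(-99\right) \left(- \frac{1}{2280}\right) = \frac{33}{760} \approx 0.043421$)
$429 \left(R + b{\left(0,19 \right)}\right) = 429 \left(\frac{33}{760} + \left(7 + 0^{2}\right)\right) = 429 \left(\frac{33}{760} + \left(7 + 0\right)\right) = 429 \left(\frac{33}{760} + 7\right) = 429 \cdot \frac{5353}{760} = \frac{2296437}{760}$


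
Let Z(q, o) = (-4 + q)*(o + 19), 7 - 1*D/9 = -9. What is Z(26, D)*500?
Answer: 1793000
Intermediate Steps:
D = 144 (D = 63 - 9*(-9) = 63 + 81 = 144)
Z(q, o) = (-4 + q)*(19 + o)
Z(26, D)*500 = (-76 - 4*144 + 19*26 + 144*26)*500 = (-76 - 576 + 494 + 3744)*500 = 3586*500 = 1793000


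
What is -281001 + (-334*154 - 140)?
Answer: -332577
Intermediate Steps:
-281001 + (-334*154 - 140) = -281001 + (-51436 - 140) = -281001 - 51576 = -332577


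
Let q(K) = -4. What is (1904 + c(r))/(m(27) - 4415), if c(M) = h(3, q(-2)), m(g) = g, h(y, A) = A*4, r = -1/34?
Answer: -472/1097 ≈ -0.43026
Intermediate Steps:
r = -1/34 (r = -1*1/34 = -1/34 ≈ -0.029412)
h(y, A) = 4*A
c(M) = -16 (c(M) = 4*(-4) = -16)
(1904 + c(r))/(m(27) - 4415) = (1904 - 16)/(27 - 4415) = 1888/(-4388) = 1888*(-1/4388) = -472/1097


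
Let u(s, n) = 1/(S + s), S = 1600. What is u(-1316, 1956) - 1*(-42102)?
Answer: 11956969/284 ≈ 42102.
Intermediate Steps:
u(s, n) = 1/(1600 + s)
u(-1316, 1956) - 1*(-42102) = 1/(1600 - 1316) - 1*(-42102) = 1/284 + 42102 = 11956969/284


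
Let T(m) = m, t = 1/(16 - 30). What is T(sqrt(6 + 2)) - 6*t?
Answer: 3/7 + 2*sqrt(2) ≈ 3.2570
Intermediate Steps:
t = -1/14 (t = 1/(-14) = -1/14 ≈ -0.071429)
T(sqrt(6 + 2)) - 6*t = sqrt(6 + 2) - 6*(-1/14) = sqrt(8) + 3/7 = 2*sqrt(2) + 3/7 = 3/7 + 2*sqrt(2)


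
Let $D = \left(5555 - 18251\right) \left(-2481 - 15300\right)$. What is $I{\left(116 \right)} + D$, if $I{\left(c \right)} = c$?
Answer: $225747692$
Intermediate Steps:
$D = 225747576$ ($D = \left(-12696\right) \left(-17781\right) = 225747576$)
$I{\left(116 \right)} + D = 116 + 225747576 = 225747692$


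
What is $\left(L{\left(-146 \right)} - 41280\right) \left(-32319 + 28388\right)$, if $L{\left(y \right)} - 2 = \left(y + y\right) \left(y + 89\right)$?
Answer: $96836254$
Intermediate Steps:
$L{\left(y \right)} = 2 + 2 y \left(89 + y\right)$ ($L{\left(y \right)} = 2 + \left(y + y\right) \left(y + 89\right) = 2 + 2 y \left(89 + y\right)$)
$\left(L{\left(-146 \right)} - 41280\right) \left(-32319 + 28388\right) = \left(\left(2 + 2 \left(-146\right)^{2} + 178 \left(-146\right)\right) - 41280\right) \left(-32319 + 28388\right) = \left(\left(2 + 2 \cdot 21316 - 25988\right) - 41280\right) \left(-3931\right) = \left(\left(2 + 42632 - 25988\right) - 41280\right) \left(-3931\right) = \left(16646 - 41280\right) \left(-3931\right) = \left(-24634\right) \left(-3931\right) = 96836254$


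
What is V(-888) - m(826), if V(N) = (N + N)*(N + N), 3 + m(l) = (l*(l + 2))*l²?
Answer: -466624505949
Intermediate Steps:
m(l) = -3 + l³*(2 + l) (m(l) = -3 + (l*(l + 2))*l² = -3 + (l*(2 + l))*l² = -3 + l³*(2 + l))
V(N) = 4*N² (V(N) = (2*N)*(2*N) = 4*N²)
V(-888) - m(826) = 4*(-888)² - (-3 + 826⁴ + 2*826³) = 4*788544 - (-3 + 465500540176 + 2*563559976) = 3154176 - (-3 + 465500540176 + 1127119952) = 3154176 - 1*466627660125 = 3154176 - 466627660125 = -466624505949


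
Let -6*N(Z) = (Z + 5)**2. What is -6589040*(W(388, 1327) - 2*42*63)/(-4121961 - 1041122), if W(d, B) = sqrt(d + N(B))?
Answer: -34869199680/5163083 + 13178080*I*sqrt(73829)/5163083 ≈ -6753.6 + 693.52*I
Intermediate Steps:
N(Z) = -(5 + Z)**2/6 (N(Z) = -(Z + 5)**2/6 = -(5 + Z)**2/6)
W(d, B) = sqrt(d - (5 + B)**2/6)
-6589040*(W(388, 1327) - 2*42*63)/(-4121961 - 1041122) = -6589040*(sqrt(-6*(5 + 1327)**2 + 36*388)/6 - 2*42*63)/(-4121961 - 1041122) = -(34869199680/5163083 - 3294520*sqrt(-6*1332**2 + 13968)/15489249) = -(34869199680/5163083 - 3294520*sqrt(-6*1774224 + 13968)/15489249) = -(34869199680/5163083 - 3294520*sqrt(-10645344 + 13968)/15489249) = -(34869199680/5163083 - 13178080*I*sqrt(73829)/5163083) = -6589040*(5292/5163083 - 2*I*sqrt(73829)/5163083) = -34869199680/5163083 + 13178080*I*sqrt(73829)/5163083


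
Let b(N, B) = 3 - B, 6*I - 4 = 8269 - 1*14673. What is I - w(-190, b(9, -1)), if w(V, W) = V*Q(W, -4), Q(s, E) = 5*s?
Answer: 8200/3 ≈ 2733.3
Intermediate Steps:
I = -3200/3 (I = ⅔ + (8269 - 1*14673)/6 = ⅔ + (8269 - 14673)/6 = ⅔ + (⅙)*(-6404) = ⅔ - 3202/3 = -3200/3 ≈ -1066.7)
w(V, W) = 5*V*W (w(V, W) = V*(5*W) = 5*V*W)
I - w(-190, b(9, -1)) = -3200/3 - 5*(-190)*(3 - 1*(-1)) = -3200/3 - 5*(-190)*(3 + 1) = -3200/3 - 5*(-190)*4 = -3200/3 - 1*(-3800) = -3200/3 + 3800 = 8200/3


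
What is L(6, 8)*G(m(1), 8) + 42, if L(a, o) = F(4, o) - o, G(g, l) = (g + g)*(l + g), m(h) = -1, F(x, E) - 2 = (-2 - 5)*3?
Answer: 420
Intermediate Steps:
F(x, E) = -19 (F(x, E) = 2 + (-2 - 5)*3 = 2 - 7*3 = 2 - 21 = -19)
G(g, l) = 2*g*(g + l) (G(g, l) = (2*g)*(g + l) = 2*g*(g + l))
L(a, o) = -19 - o
L(6, 8)*G(m(1), 8) + 42 = (-19 - 1*8)*(2*(-1)*(-1 + 8)) + 42 = (-19 - 8)*(2*(-1)*7) + 42 = -27*(-14) + 42 = 378 + 42 = 420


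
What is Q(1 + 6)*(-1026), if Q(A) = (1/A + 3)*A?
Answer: -22572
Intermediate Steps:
Q(A) = A*(3 + 1/A) (Q(A) = (3 + 1/A)*A = A*(3 + 1/A))
Q(1 + 6)*(-1026) = (1 + 3*(1 + 6))*(-1026) = (1 + 3*7)*(-1026) = (1 + 21)*(-1026) = 22*(-1026) = -22572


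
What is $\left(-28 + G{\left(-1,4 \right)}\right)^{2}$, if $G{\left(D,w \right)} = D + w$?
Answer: $625$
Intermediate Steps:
$\left(-28 + G{\left(-1,4 \right)}\right)^{2} = \left(-28 + \left(-1 + 4\right)\right)^{2} = \left(-28 + 3\right)^{2} = \left(-25\right)^{2} = 625$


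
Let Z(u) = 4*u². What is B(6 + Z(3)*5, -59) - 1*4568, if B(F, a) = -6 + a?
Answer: -4633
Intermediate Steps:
B(6 + Z(3)*5, -59) - 1*4568 = (-6 - 59) - 1*4568 = -65 - 4568 = -4633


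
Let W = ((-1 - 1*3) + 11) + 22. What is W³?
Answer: 24389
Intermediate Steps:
W = 29 (W = ((-1 - 3) + 11) + 22 = (-4 + 11) + 22 = 7 + 22 = 29)
W³ = 29³ = 24389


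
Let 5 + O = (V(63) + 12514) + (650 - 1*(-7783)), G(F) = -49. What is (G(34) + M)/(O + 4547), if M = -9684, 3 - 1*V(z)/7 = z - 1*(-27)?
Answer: -9733/24880 ≈ -0.39120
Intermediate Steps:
V(z) = -168 - 7*z (V(z) = 21 - 7*(z - 1*(-27)) = 21 - 7*(z + 27) = 21 - 7*(27 + z) = 21 + (-189 - 7*z) = -168 - 7*z)
O = 20333 (O = -5 + (((-168 - 7*63) + 12514) + (650 - 1*(-7783))) = -5 + (((-168 - 441) + 12514) + (650 + 7783)) = -5 + ((-609 + 12514) + 8433) = -5 + (11905 + 8433) = -5 + 20338 = 20333)
(G(34) + M)/(O + 4547) = (-49 - 9684)/(20333 + 4547) = -9733/24880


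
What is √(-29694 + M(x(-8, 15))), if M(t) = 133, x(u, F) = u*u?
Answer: I*√29561 ≈ 171.93*I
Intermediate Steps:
x(u, F) = u²
√(-29694 + M(x(-8, 15))) = √(-29694 + 133) = √(-29561) = I*√29561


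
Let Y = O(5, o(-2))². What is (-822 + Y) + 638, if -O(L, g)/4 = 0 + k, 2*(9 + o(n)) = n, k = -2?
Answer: -120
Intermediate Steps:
o(n) = -9 + n/2
O(L, g) = 8 (O(L, g) = -4*(0 - 2) = -4*(-2) = 8)
Y = 64 (Y = 8² = 64)
(-822 + Y) + 638 = (-822 + 64) + 638 = -758 + 638 = -120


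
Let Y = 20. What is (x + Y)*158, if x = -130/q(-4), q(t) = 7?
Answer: 1580/7 ≈ 225.71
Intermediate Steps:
x = -130/7 ≈ -18.571
(x + Y)*158 = (-130/7 + 20)*158 = (10/7)*158 = 1580/7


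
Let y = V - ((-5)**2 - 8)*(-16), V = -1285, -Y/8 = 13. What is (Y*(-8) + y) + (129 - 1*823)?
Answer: -875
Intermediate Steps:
Y = -104 (Y = -8*13 = -104)
y = -1013 (y = -1285 - ((-5)**2 - 8)*(-16) = -1285 - (25 - 8)*(-16) = -1285 - 17*(-16) = -1285 - 1*(-272) = -1285 + 272 = -1013)
(Y*(-8) + y) + (129 - 1*823) = (-104*(-8) - 1013) + (129 - 1*823) = (832 - 1013) + (129 - 823) = -181 - 694 = -875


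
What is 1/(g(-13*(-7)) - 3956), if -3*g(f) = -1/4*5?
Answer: -12/47467 ≈ -0.00025281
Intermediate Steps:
g(f) = 5/12 (g(f) = -(-1/4)*5/3 = -(-1*¼)*5/3 = -(-1)*5/12 = -⅓*(-5/4) = 5/12)
1/(g(-13*(-7)) - 3956) = 1/(5/12 - 3956) = 1/(-47467/12) = -12/47467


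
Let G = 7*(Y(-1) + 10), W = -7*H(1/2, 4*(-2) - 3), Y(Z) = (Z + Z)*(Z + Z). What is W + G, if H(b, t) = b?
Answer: 189/2 ≈ 94.500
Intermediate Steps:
Y(Z) = 4*Z**2 (Y(Z) = (2*Z)*(2*Z) = 4*Z**2)
W = -7/2 ≈ -3.5000
G = 98 (G = 7*(4*(-1)**2 + 10) = 7*(4*1 + 10) = 7*(4 + 10) = 7*14 = 98)
W + G = -7/2 + 98 = 189/2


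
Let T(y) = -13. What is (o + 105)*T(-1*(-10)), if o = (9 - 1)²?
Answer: -2197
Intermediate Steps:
o = 64 (o = 8² = 64)
(o + 105)*T(-1*(-10)) = (64 + 105)*(-13) = 169*(-13) = -2197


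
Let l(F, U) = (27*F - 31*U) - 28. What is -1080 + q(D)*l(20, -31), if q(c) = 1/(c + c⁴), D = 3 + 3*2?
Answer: -2364709/2190 ≈ -1079.8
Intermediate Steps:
l(F, U) = -28 - 31*U + 27*F (l(F, U) = (-31*U + 27*F) - 28 = -28 - 31*U + 27*F)
D = 9 (D = 3 + 6 = 9)
-1080 + q(D)*l(20, -31) = -1080 + (-28 - 31*(-31) + 27*20)/(9 + 9⁴) = -1080 + (-28 + 961 + 540)/(9 + 6561) = -1080 + 1473/6570 = -1080 + (1/6570)*1473 = -1080 + 491/2190 = -2364709/2190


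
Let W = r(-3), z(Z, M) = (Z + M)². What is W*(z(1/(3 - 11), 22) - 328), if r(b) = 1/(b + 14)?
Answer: 9633/704 ≈ 13.683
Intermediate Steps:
z(Z, M) = (M + Z)²
r(b) = 1/(14 + b)
W = 1/11 (W = 1/(14 - 3) = 1/11 ≈ 0.090909)
W*(z(1/(3 - 11), 22) - 328) = ((22 + 1/(3 - 11))² - 328)/11 = ((22 + 1/(-8))² - 328)/11 = ((22 - ⅛)² - 328)/11 = ((175/8)² - 328)/11 = (30625/64 - 328)/11 = (1/11)*(9633/64) = 9633/704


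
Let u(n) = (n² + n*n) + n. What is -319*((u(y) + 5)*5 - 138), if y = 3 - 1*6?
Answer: 12122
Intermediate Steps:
y = -3 (y = 3 - 6 = -3)
u(n) = n + 2*n² (u(n) = (n² + n²) + n = 2*n² + n = n + 2*n²)
-319*((u(y) + 5)*5 - 138) = -319*((-3*(1 + 2*(-3)) + 5)*5 - 138) = -319*((-3*(1 - 6) + 5)*5 - 138) = -319*((-3*(-5) + 5)*5 - 138) = -319*((15 + 5)*5 - 138) = -319*(20*5 - 138) = -319*(100 - 138) = -319*(-38) = 12122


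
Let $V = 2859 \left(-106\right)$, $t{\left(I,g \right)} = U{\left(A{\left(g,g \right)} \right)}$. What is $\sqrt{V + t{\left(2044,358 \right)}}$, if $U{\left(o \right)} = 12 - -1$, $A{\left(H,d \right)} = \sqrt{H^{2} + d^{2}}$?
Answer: $i \sqrt{303041} \approx 550.49 i$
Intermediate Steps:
$U{\left(o \right)} = 13$ ($U{\left(o \right)} = 12 + 1 = 13$)
$t{\left(I,g \right)} = 13$
$V = -303054$
$\sqrt{V + t{\left(2044,358 \right)}} = \sqrt{-303054 + 13} = \sqrt{-303041} = i \sqrt{303041}$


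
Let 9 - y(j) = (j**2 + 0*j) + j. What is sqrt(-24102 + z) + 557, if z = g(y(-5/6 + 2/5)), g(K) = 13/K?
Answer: 557 + 3*I*sqrt(185411334498)/8321 ≈ 557.0 + 155.24*I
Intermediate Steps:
y(j) = 9 - j - j**2 (y(j) = 9 - ((j**2 + 0*j) + j) = 9 - ((j**2 + 0) + j) = 9 - (j**2 + j) = 9 - (j + j**2) = 9 + (-j - j**2) = 9 - j - j**2)
z = 11700/8321 (z = 13/(9 - (-5/6 + 2/5) - (-5/6 + 2/5)**2) = 13/(9 - 1*(-13/30) - (-13/30)**2) = 13/(9 + 13/30 - 1*169/900) = 13/(9 + 13/30 - 169/900) = 13/(8321/900) = 13*(900/8321) = 11700/8321 ≈ 1.4061)
sqrt(-24102 + z) + 557 = sqrt(-24102 + 11700/8321) + 557 = sqrt(-200541042/8321) + 557 = 3*I*sqrt(185411334498)/8321 + 557 = 557 + 3*I*sqrt(185411334498)/8321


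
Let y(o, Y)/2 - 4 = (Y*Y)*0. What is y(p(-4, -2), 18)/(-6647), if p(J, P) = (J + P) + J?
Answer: -8/6647 ≈ -0.0012036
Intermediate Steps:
p(J, P) = P + 2*J
y(o, Y) = 8 (y(o, Y) = 8 + 2*((Y*Y)*0) = 8 + 2*(Y²*0) = 8 + 2*0 = 8 + 0 = 8)
y(p(-4, -2), 18)/(-6647) = 8/(-6647) = 8*(-1/6647) = -8/6647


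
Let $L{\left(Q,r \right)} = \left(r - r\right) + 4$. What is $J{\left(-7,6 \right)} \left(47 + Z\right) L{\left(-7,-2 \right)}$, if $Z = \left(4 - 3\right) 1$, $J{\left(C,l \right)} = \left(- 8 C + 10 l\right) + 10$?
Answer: $24192$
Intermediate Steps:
$J{\left(C,l \right)} = 10 - 8 C + 10 l$
$Z = 1$ ($Z = 1 \cdot 1 = 1$)
$L{\left(Q,r \right)} = 4$ ($L{\left(Q,r \right)} = 0 + 4 = 4$)
$J{\left(-7,6 \right)} \left(47 + Z\right) L{\left(-7,-2 \right)} = \left(10 - -56 + 10 \cdot 6\right) \left(47 + 1\right) 4 = \left(10 + 56 + 60\right) 48 \cdot 4 = 126 \cdot 48 \cdot 4 = 6048 \cdot 4 = 24192$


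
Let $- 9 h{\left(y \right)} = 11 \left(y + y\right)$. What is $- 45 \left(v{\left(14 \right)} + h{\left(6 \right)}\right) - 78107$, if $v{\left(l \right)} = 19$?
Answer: $-78302$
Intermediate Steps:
$h{\left(y \right)} = - \frac{22 y}{9}$ ($h{\left(y \right)} = - \frac{11 \left(y + y\right)}{9} = - \frac{11 \cdot 2 y}{9} = - \frac{22 y}{9}$)
$- 45 \left(v{\left(14 \right)} + h{\left(6 \right)}\right) - 78107 = - 45 \left(19 - \frac{44}{3}\right) - 78107 = \left(-45\right) \frac{13}{3} - 78107 = -195 - 78107 = -78302$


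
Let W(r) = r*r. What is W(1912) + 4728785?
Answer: 8384529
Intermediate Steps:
W(r) = r**2
W(1912) + 4728785 = 1912**2 + 4728785 = 3655744 + 4728785 = 8384529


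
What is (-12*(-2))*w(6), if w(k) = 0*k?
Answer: 0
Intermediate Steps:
w(k) = 0
(-12*(-2))*w(6) = -12*(-2)*0 = 24*0 = 0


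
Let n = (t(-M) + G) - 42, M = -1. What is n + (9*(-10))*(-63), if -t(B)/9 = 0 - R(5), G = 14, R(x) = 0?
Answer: 5642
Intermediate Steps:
t(B) = 0 (t(B) = -9*(0 - 1*0) = -9*(0 + 0) = -9*0 = 0)
n = -28 (n = (0 + 14) - 42 = 14 - 42 = -28)
n + (9*(-10))*(-63) = -28 + (9*(-10))*(-63) = -28 - 90*(-63) = -28 + 5670 = 5642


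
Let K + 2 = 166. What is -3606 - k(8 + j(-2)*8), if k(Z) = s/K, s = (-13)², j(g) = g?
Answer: -591553/164 ≈ -3607.0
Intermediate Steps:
s = 169
K = 164 (K = -2 + 166 = 164)
k(Z) = 169/164
-3606 - k(8 + j(-2)*8) = -3606 - 1*169/164 = -3606 - 169/164 = -591553/164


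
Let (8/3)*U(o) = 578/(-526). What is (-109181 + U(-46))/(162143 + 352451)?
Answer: -229717691/1082705776 ≈ -0.21217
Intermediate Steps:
U(o) = -867/2104 (U(o) = 3*(578/(-526))/8 = 3*(578*(-1/526))/8 = (3/8)*(-289/263) = -867/2104)
(-109181 + U(-46))/(162143 + 352451) = (-109181 - 867/2104)/(162143 + 352451) = -229717691/2104/514594 = -229717691/2104*1/514594 = -229717691/1082705776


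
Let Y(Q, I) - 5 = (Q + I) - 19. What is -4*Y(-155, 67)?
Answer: 408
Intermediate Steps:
Y(Q, I) = -14 + I + Q (Y(Q, I) = 5 + ((Q + I) - 19) = 5 + ((I + Q) - 19) = 5 + (-19 + I + Q) = -14 + I + Q)
-4*Y(-155, 67) = -4*(-14 + 67 - 155) = -4*(-102) = 408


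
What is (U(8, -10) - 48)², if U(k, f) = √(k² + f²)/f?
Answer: (240 + √41)²/25 ≈ 2428.6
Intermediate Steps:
U(k, f) = √(f² + k²)/f
(U(8, -10) - 48)² = (√((-10)² + 8²)/(-10) - 48)² = (-√(100 + 64)/10 - 48)² = (-√41/5 - 48)² = (-48 - √41/5)²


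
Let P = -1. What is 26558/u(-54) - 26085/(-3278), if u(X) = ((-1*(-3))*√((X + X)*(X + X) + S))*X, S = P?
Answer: 26085/3278 - 13279*√11663/944703 ≈ 6.4396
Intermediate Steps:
S = -1
u(X) = 3*X*√(-1 + 4*X²) (u(X) = ((-1*(-3))*√((X + X)*(X + X) - 1))*X = (3*√((2*X)*(2*X) - 1))*X = (3*√(4*X² - 1))*X = (3*√(-1 + 4*X²))*X = 3*X*√(-1 + 4*X²))
26558/u(-54) - 26085/(-3278) = 26558/((3*(-54)*√(-1 + 4*(-54)²))) - 26085/(-3278) = 26558/((3*(-54)*√(-1 + 4*2916))) - 26085*(-1/3278) = 26558/((3*(-54)*√(-1 + 11664))) + 26085/3278 = 26558/((3*(-54)*√11663)) + 26085/3278 = 26558/((-162*√11663)) + 26085/3278 = 26558*(-√11663/1889406) + 26085/3278 = -13279*√11663/944703 + 26085/3278 = 26085/3278 - 13279*√11663/944703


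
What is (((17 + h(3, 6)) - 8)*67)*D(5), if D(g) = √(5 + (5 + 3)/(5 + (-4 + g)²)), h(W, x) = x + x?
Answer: 469*√57 ≈ 3540.9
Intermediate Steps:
h(W, x) = 2*x
D(g) = √(5 + 8/(5 + (-4 + g)²))
(((17 + h(3, 6)) - 8)*67)*D(5) = (((17 + 2*6) - 8)*67)*√((33 + 5*(-4 + 5)²)/(5 + (-4 + 5)²)) = (((17 + 12) - 8)*67)*√((33 + 5*1²)/(5 + 1²)) = ((29 - 8)*67)*√((33 + 5*1)/(5 + 1)) = (21*67)*√((33 + 5)/6) = 1407*√((⅙)*38) = 1407*√(19/3) = 1407*(√57/3) = 469*√57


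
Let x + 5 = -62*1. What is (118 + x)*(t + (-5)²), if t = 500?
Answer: 26775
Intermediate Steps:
x = -67 (x = -5 - 62*1 = -5 - 62 = -67)
(118 + x)*(t + (-5)²) = (118 - 67)*(500 + (-5)²) = 51*(500 + 25) = 51*525 = 26775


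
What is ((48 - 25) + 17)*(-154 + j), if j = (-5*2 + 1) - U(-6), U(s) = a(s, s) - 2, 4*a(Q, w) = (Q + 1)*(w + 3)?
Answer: -6590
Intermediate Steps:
a(Q, w) = (1 + Q)*(3 + w)/4 (a(Q, w) = ((Q + 1)*(w + 3))/4 = ((1 + Q)*(3 + w))/4 = (1 + Q)*(3 + w)/4)
U(s) = -5/4 + s + s²/4 (U(s) = (¾ + s/4 + 3*s/4 + s*s/4) - 2 = (¾ + s/4 + 3*s/4 + s²/4) - 2 = (¾ + s + s²/4) - 2 = -5/4 + s + s²/4)
j = -43/4 (j = (-5*2 + 1) - (-5/4 - 6 + (¼)*(-6)²) = (-10 + 1) - (-5/4 - 6 + (¼)*36) = -9 - (-5/4 - 6 + 9) = -9 - 1*7/4 = -9 - 7/4 = -43/4 ≈ -10.750)
((48 - 25) + 17)*(-154 + j) = ((48 - 25) + 17)*(-154 - 43/4) = (23 + 17)*(-659/4) = 40*(-659/4) = -6590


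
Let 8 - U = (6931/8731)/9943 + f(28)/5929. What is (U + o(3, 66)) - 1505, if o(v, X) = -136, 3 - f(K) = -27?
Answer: -840524601872870/514710322357 ≈ -1633.0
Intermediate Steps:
f(K) = 30 (f(K) = 3 - 1*(-27) = 3 + 27 = 30)
U = 4115037114967/514710322357 (U = 8 - ((6931/8731)/9943 + 30/5929) = 8 - ((6931*(1/8731))*(1/9943) + 30*(1/5929)) = 8 - ((6931/8731)*(1/9943) + 30/5929) = 8 - (6931/86812333 + 30/5929) = 8 - 1*2645463889/514710322357 = 8 - 2645463889/514710322357 = 4115037114967/514710322357 ≈ 7.9949)
(U + o(3, 66)) - 1505 = (4115037114967/514710322357 - 136) - 1505 = -65885566725585/514710322357 - 1505 = -840524601872870/514710322357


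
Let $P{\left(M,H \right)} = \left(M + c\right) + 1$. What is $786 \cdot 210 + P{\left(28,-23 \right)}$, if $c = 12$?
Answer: $165101$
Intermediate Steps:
$P{\left(M,H \right)} = 13 + M$ ($P{\left(M,H \right)} = \left(M + 12\right) + 1 = \left(12 + M\right) + 1 = 13 + M$)
$786 \cdot 210 + P{\left(28,-23 \right)} = 786 \cdot 210 + \left(13 + 28\right) = 165060 + 41 = 165101$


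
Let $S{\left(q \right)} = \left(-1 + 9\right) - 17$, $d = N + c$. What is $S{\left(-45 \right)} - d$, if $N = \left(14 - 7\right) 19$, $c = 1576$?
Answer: $-1718$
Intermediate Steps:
$N = 133$ ($N = 7 \cdot 19 = 133$)
$d = 1709$ ($d = 133 + 1576 = 1709$)
$S{\left(q \right)} = -9$ ($S{\left(q \right)} = 8 - 17 = -9$)
$S{\left(-45 \right)} - d = -9 - 1709 = -1718$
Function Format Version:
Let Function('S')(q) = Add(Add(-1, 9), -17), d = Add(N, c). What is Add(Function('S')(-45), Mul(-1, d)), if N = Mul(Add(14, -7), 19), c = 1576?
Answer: -1718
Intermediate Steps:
N = 133 (N = Mul(7, 19) = 133)
d = 1709 (d = Add(133, 1576) = 1709)
Function('S')(q) = -9 (Function('S')(q) = Add(8, -17) = -9)
Add(Function('S')(-45), Mul(-1, d)) = Add(-9, Mul(-1, 1709)) = Add(-9, -1709) = -1718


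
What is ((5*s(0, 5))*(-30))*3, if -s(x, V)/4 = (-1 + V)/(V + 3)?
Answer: 900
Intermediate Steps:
s(x, V) = -4*(-1 + V)/(3 + V) (s(x, V) = -4*(-1 + V)/(V + 3) = -4*(-1 + V)/(3 + V))
((5*s(0, 5))*(-30))*3 = ((5*(4*(1 - 1*5)/(3 + 5)))*(-30))*3 = ((5*(4*(1 - 5)/8))*(-30))*3 = ((5*(4*(⅛)*(-4)))*(-30))*3 = ((5*(-2))*(-30))*3 = -10*(-30)*3 = 300*3 = 900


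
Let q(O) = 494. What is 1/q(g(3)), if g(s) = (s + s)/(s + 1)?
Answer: 1/494 ≈ 0.0020243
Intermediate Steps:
g(s) = 2*s/(1 + s) (g(s) = (2*s)/(1 + s) = 2*s/(1 + s))
1/q(g(3)) = 1/494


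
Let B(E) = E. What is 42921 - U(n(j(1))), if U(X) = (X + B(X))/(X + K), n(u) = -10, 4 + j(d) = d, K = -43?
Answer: 2274793/53 ≈ 42921.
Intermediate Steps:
j(d) = -4 + d
U(X) = 2*X/(-43 + X) (U(X) = (X + X)/(X - 43) = (2*X)/(-43 + X) = 2*X/(-43 + X))
42921 - U(n(j(1))) = 42921 - 2*(-10)/(-43 - 10) = 42921 - 2*(-10)/(-53) = 42921 - 2*(-10)*(-1)/53 = 42921 - 1*20/53 = 42921 - 20/53 = 2274793/53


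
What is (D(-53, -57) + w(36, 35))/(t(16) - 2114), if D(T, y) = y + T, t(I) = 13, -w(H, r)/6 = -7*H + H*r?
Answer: 6158/2101 ≈ 2.9310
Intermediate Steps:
w(H, r) = 42*H - 6*H*r (w(H, r) = -6*(-7*H + H*r) = 42*H - 6*H*r)
D(T, y) = T + y
(D(-53, -57) + w(36, 35))/(t(16) - 2114) = ((-53 - 57) + 6*36*(7 - 1*35))/(13 - 2114) = (-110 + 6*36*(7 - 35))/(-2101) = (-110 + 6*36*(-28))*(-1/2101) = (-110 - 6048)*(-1/2101) = -6158*(-1/2101) = 6158/2101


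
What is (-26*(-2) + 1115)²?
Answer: 1361889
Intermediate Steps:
(-26*(-2) + 1115)² = (52 + 1115)² = 1167² = 1361889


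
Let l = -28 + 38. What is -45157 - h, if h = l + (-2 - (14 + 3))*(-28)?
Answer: -45699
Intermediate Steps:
l = 10
h = 542 (h = 10 + (-2 - (14 + 3))*(-28) = 10 + (-2 - 1*17)*(-28) = 10 + (-2 - 17)*(-28) = 10 - 19*(-28) = 10 + 532 = 542)
-45157 - h = -45157 - 1*542 = -45157 - 542 = -45699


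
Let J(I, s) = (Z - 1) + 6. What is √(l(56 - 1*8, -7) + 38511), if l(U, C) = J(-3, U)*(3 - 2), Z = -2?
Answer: 7*√786 ≈ 196.25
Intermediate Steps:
J(I, s) = 3 (J(I, s) = (-2 - 1) + 6 = -3 + 6 = 3)
l(U, C) = 3 (l(U, C) = 3*(3 - 2) = 3*1 = 3)
√(l(56 - 1*8, -7) + 38511) = √(3 + 38511) = √38514 = 7*√786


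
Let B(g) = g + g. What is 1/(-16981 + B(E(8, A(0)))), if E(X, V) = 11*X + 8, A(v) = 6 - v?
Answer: -1/16789 ≈ -5.9563e-5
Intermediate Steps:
E(X, V) = 8 + 11*X
B(g) = 2*g
1/(-16981 + B(E(8, A(0)))) = 1/(-16981 + 2*(8 + 11*8)) = 1/(-16981 + 2*(8 + 88)) = 1/(-16981 + 2*96) = 1/(-16981 + 192) = 1/(-16789) = -1/16789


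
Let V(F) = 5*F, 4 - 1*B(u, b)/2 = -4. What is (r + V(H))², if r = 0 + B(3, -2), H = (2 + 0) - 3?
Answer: 121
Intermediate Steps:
H = -1 (H = 2 - 3 = -1)
B(u, b) = 16 (B(u, b) = 8 - 2*(-4) = 8 + 8 = 16)
r = 16 (r = 0 + 16 = 16)
(r + V(H))² = (16 + 5*(-1))² = (16 - 5)² = 11² = 121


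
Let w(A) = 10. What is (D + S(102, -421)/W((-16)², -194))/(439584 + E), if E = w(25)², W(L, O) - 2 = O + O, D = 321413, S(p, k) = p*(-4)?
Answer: 62032913/84859012 ≈ 0.73101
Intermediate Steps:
S(p, k) = -4*p
W(L, O) = 2 + 2*O (W(L, O) = 2 + (O + O) = 2 + 2*O)
E = 100 (E = 10² = 100)
(D + S(102, -421)/W((-16)², -194))/(439584 + E) = (321413 + (-4*102)/(2 + 2*(-194)))/(439584 + 100) = (321413 - 408/(2 - 388))/439684 = (321413 - 408/(-386))*(1/439684) = (321413 - 408*(-1/386))*(1/439684) = (321413 + 204/193)*(1/439684) = (62032913/193)*(1/439684) = 62032913/84859012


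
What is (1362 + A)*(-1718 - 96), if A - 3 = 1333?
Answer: -4894172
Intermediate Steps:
A = 1336 (A = 3 + 1333 = 1336)
(1362 + A)*(-1718 - 96) = (1362 + 1336)*(-1718 - 96) = 2698*(-1814) = -4894172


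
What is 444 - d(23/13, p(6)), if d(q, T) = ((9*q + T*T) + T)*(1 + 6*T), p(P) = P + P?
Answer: -157383/13 ≈ -12106.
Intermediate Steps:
p(P) = 2*P
d(q, T) = (1 + 6*T)*(T + T² + 9*q) (d(q, T) = ((9*q + T²) + T)*(1 + 6*T) = ((T² + 9*q) + T)*(1 + 6*T) = (T + T² + 9*q)*(1 + 6*T) = (1 + 6*T)*(T + T² + 9*q))
444 - d(23/13, p(6)) = 444 - (2*6 + 6*(2*6)³ + 7*(2*6)² + 9*(23/13) + 54*(2*6)*(23/13)) = 444 - (12 + 6*12³ + 7*12² + 9*(23*(1/13)) + 54*12*(23*(1/13))) = 444 - (12 + 6*1728 + 7*144 + 9*(23/13) + 54*12*(23/13)) = 444 - (12 + 10368 + 1008 + 207/13 + 14904/13) = 444 - 1*163155/13 = 444 - 163155/13 = -157383/13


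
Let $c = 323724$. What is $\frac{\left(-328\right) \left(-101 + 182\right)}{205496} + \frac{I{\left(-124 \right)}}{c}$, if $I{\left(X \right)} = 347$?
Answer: $- \frac{1066174015}{8315498388} \approx -0.12822$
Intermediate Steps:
$\frac{\left(-328\right) \left(-101 + 182\right)}{205496} + \frac{I{\left(-124 \right)}}{c} = \frac{\left(-328\right) \left(-101 + 182\right)}{205496} + \frac{347}{323724} = \left(-328\right) 81 \cdot \frac{1}{205496} + 347 \cdot \frac{1}{323724} = \left(-26568\right) \frac{1}{205496} + \frac{347}{323724} = - \frac{3321}{25687} + \frac{347}{323724} = - \frac{1066174015}{8315498388}$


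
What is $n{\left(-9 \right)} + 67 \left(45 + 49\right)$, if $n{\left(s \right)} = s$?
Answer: $6289$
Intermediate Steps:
$n{\left(-9 \right)} + 67 \left(45 + 49\right) = -9 + 67 \left(45 + 49\right) = -9 + 67 \cdot 94 = -9 + 6298 = 6289$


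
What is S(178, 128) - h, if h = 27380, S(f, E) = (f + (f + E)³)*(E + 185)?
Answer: 8968297142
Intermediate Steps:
S(f, E) = (185 + E)*(f + (E + f)³) (S(f, E) = (f + (E + f)³)*(185 + E) = (185 + E)*(f + (E + f)³))
S(178, 128) - h = (185*178 + 185*(128 + 178)³ + 128*178 + 128*(128 + 178)³) - 1*27380 = (32930 + 185*306³ + 22784 + 128*306³) - 27380 = (32930 + 185*28652616 + 22784 + 128*28652616) - 27380 = (32930 + 5300733960 + 22784 + 3667534848) - 27380 = 8968324522 - 27380 = 8968297142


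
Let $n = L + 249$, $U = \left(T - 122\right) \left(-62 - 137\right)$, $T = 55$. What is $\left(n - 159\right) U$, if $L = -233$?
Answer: $-1906619$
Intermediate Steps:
$U = 13333$ ($U = \left(55 - 122\right) \left(-62 - 137\right) = \left(-67\right) \left(-199\right) = 13333$)
$n = 16$ ($n = -233 + 249 = 16$)
$\left(n - 159\right) U = \left(16 - 159\right) 13333 = \left(-143\right) 13333 = -1906619$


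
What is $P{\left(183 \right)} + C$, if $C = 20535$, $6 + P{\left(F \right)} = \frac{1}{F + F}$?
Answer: $\frac{7513615}{366} \approx 20529.0$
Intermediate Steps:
$P{\left(F \right)} = -6 + \frac{1}{2 F}$ ($P{\left(F \right)} = -6 + \frac{1}{F + F} = -6 + \frac{1}{2 F}$)
$P{\left(183 \right)} + C = \left(-6 + \frac{1}{2 \cdot 183}\right) + 20535 = \left(-6 + \frac{1}{2} \cdot \frac{1}{183}\right) + 20535 = \left(-6 + \frac{1}{366}\right) + 20535 = - \frac{2195}{366} + 20535 = \frac{7513615}{366}$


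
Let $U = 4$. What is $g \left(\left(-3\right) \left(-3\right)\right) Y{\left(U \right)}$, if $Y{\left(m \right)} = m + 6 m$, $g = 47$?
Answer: $11844$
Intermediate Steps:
$Y{\left(m \right)} = 7 m$
$g \left(\left(-3\right) \left(-3\right)\right) Y{\left(U \right)} = 47 \left(\left(-3\right) \left(-3\right)\right) 7 \cdot 4 = 47 \cdot 9 \cdot 28 = 423 \cdot 28 = 11844$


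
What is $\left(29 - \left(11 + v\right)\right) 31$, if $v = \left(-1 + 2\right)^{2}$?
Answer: $527$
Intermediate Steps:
$v = 1$ ($v = 1^{2} = 1$)
$\left(29 - \left(11 + v\right)\right) 31 = \left(29 - 12\right) 31 = 17 \cdot 31 = 527$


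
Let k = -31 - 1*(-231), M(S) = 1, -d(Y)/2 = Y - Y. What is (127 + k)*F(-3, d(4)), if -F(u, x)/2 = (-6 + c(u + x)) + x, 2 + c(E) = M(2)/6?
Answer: 5123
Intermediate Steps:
d(Y) = 0 (d(Y) = -2*(Y - Y) = -2*0 = 0)
c(E) = -11/6 (c(E) = -2 + 1/6 = -2 + 1*(⅙) = -2 + ⅙ = -11/6)
k = 200 (k = -31 + 231 = 200)
F(u, x) = 47/3 - 2*x (F(u, x) = -2*((-6 - 11/6) + x) = -2*(-47/6 + x) = 47/3 - 2*x)
(127 + k)*F(-3, d(4)) = (127 + 200)*(47/3 - 2*0) = 327*(47/3 + 0) = 327*(47/3) = 5123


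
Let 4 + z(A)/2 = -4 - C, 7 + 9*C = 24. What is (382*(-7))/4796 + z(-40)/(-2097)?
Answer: -24806357/45257454 ≈ -0.54812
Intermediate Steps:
C = 17/9 (C = -7/9 + (⅑)*24 = -7/9 + 8/3 = 17/9 ≈ 1.8889)
z(A) = -178/9 (z(A) = -8 + 2*(-4 - 1*17/9) = -8 + 2*(-4 - 17/9) = -8 + 2*(-53/9) = -8 - 106/9 = -178/9)
(382*(-7))/4796 + z(-40)/(-2097) = (382*(-7))/4796 - 178/9/(-2097) = -2674*1/4796 - 178/9*(-1/2097) = -1337/2398 + 178/18873 = -24806357/45257454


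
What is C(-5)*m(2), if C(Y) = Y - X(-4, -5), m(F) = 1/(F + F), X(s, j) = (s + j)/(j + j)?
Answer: -59/40 ≈ -1.4750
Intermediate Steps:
X(s, j) = (j + s)/(2*j) (X(s, j) = (j + s)/((2*j)) = (j + s)*(1/(2*j)) = (j + s)/(2*j))
m(F) = 1/(2*F)
C(Y) = -9/10 + Y (C(Y) = Y - (-5 - 4)/(2*(-5)) = Y - (-1)*(-9)/(2*5) = Y - 1*9/10 = Y - 9/10 = -9/10 + Y)
C(-5)*m(2) = (-9/10 - 5)*((½)/2) = -59/(20*2) = -59/10*¼ = -59/40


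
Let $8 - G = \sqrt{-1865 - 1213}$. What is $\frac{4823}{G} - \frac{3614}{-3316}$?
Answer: $\frac{34824933}{2604718} + \frac{43407 i \sqrt{38}}{3142} \approx 13.37 + 85.162 i$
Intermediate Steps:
$G = 8 - 9 i \sqrt{38}$ ($G = 8 - \sqrt{-1865 - 1213} = 8 - \sqrt{-3078} = 8 - 9 i \sqrt{38} \approx 8.0 - 55.48 i$)
$\frac{4823}{G} - \frac{3614}{-3316} = \frac{4823}{8 - 9 i \sqrt{38}} - \frac{3614}{-3316} = \frac{4823}{8 - 9 i \sqrt{38}} - - \frac{1807}{1658} = \frac{4823}{8 - 9 i \sqrt{38}} + \frac{1807}{1658} = \frac{1807}{1658} + \frac{4823}{8 - 9 i \sqrt{38}}$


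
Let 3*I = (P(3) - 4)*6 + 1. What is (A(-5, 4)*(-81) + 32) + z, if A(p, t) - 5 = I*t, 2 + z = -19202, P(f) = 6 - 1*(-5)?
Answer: -24221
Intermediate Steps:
P(f) = 11 (P(f) = 6 + 5 = 11)
z = -19204 (z = -2 - 19202 = -19204)
I = 43/3 (I = ((11 - 4)*6 + 1)/3 = (7*6 + 1)/3 = (42 + 1)/3 = (1/3)*43 = 43/3 ≈ 14.333)
A(p, t) = 5 + 43*t/3
(A(-5, 4)*(-81) + 32) + z = ((5 + (43/3)*4)*(-81) + 32) - 19204 = ((5 + 172/3)*(-81) + 32) - 19204 = ((187/3)*(-81) + 32) - 19204 = (-5049 + 32) - 19204 = -5017 - 19204 = -24221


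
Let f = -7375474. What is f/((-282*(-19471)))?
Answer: -3687737/2745411 ≈ -1.3432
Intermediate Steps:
f/((-282*(-19471))) = -7375474/((-282*(-19471))) = -7375474/5490822 = -7375474*1/5490822 = -3687737/2745411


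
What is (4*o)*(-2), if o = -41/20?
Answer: 82/5 ≈ 16.400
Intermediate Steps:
o = -41/20 (o = -41*1/20 = -41/20 ≈ -2.0500)
(4*o)*(-2) = (4*(-41/20))*(-2) = -41/5*(-2) = 82/5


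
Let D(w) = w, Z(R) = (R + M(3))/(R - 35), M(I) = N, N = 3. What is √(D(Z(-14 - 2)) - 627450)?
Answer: I*√1631996787/51 ≈ 792.12*I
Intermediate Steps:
M(I) = 3
Z(R) = (3 + R)/(-35 + R) (Z(R) = (R + 3)/(R - 35) = (3 + R)/(-35 + R))
√(D(Z(-14 - 2)) - 627450) = √((3 + (-14 - 2))/(-35 + (-14 - 2)) - 627450) = √((3 - 16)/(-35 - 16) - 627450) = √(-13/(-51) - 627450) = √(-1/51*(-13) - 627450) = √(13/51 - 627450) = √(-31999937/51) = I*√1631996787/51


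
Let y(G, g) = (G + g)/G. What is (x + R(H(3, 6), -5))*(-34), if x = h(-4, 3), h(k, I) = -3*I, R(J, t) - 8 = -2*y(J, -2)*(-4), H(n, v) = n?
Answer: -170/3 ≈ -56.667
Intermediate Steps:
y(G, g) = (G + g)/G
R(J, t) = 8 + 8*(-2 + J)/J (R(J, t) = 8 - 2*(J - 2)/J*(-4) = 8 - 2*(-2 + J)/J*(-4) = 8 + 8*(-2 + J)/J)
x = -9 (x = -3*3 = -9)
(x + R(H(3, 6), -5))*(-34) = (-9 + (16 - 16/3))*(-34) = (-9 + 32/3)*(-34) = (5/3)*(-34) = -170/3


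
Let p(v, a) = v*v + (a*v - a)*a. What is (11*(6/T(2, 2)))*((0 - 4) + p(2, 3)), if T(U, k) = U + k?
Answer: 297/2 ≈ 148.50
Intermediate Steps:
p(v, a) = v**2 + a*(-a + a*v) (p(v, a) = v**2 + (-a + a*v)*a = v**2 + a*(-a + a*v))
(11*(6/T(2, 2)))*((0 - 4) + p(2, 3)) = (11*(6/(2 + 2)))*((0 - 4) + (2**2 - 1*3**2 + 2*3**2)) = (11*(6/4))*(-4 + (4 - 1*9 + 2*9)) = (11*(6*(1/4)))*(-4 + (4 - 9 + 18)) = (11*(3/2))*(-4 + 13) = (33/2)*9 = 297/2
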